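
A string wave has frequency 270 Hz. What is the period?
T = 1/f = 0.003704 s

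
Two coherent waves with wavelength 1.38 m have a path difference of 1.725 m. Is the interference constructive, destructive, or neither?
neither (partial) — path difference = 1.25λ, neither a whole number of wavelengths nor an odd multiple of λ/2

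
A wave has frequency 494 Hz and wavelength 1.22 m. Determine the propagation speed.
v = fλ = 602.7 m/s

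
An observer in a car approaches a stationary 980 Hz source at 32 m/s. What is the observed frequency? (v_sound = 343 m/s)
f_obs = f·(v + v_o)/v = 1071 Hz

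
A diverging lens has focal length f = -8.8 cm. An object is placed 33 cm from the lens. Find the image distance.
1/di = 1/f − 1/do → di = -6.947 cm (virtual image)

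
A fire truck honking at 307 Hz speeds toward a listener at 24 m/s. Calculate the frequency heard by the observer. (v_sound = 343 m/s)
f_obs = f·v/(v − v_s) = 330.1 Hz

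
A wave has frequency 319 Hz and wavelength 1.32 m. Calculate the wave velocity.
v = fλ = 421.1 m/s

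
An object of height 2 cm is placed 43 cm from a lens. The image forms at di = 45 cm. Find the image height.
hi = (-di/do) × ho = -2.093 cm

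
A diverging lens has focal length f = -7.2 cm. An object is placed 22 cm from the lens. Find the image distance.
1/di = 1/f − 1/do → di = -5.425 cm (virtual image)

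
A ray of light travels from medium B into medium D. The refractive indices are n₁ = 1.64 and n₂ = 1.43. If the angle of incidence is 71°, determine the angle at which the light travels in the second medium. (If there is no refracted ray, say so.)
sin θ₂ = (n₁/n₂)·sin θ₁ = 1.084 > 1, so there is no refracted ray — the light undergoes total internal reflection.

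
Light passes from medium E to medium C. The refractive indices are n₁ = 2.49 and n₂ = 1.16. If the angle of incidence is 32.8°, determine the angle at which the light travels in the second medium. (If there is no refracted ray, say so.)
sin θ₂ = (n₁/n₂)·sin θ₁ = 1.163 > 1, so there is no refracted ray — the light undergoes total internal reflection.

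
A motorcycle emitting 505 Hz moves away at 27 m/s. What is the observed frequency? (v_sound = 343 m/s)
f_obs = f·v/(v + v_s) = 468.1 Hz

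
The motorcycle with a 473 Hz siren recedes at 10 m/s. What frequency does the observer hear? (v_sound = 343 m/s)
f_obs = f·v/(v + v_s) = 459.6 Hz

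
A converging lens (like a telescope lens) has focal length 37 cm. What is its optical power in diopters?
P = 1/f = 2.703 D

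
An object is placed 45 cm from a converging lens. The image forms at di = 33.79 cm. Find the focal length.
1/f = 1/do + 1/di → f = 19.3 cm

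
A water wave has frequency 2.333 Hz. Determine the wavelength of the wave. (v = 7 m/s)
λ = v/f = 3 m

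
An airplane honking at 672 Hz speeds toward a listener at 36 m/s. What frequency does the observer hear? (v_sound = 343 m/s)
f_obs = f·v/(v − v_s) = 750.8 Hz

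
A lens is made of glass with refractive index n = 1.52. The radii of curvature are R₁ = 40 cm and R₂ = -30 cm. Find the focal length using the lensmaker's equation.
1/f = (n − 1)(1/R₁ − 1/R₂) → f = 32.97 cm (converging lens)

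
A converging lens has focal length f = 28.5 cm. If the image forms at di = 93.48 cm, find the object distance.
1/do = 1/f − 1/di → do = 41 cm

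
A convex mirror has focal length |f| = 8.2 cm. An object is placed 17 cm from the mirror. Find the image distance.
f = −8.2 cm (convex); 1/di = 1/f − 1/do → di = -5.532 cm (virtual image, behind mirror)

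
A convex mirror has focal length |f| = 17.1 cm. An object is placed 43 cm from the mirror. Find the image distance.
f = −17.1 cm (convex); 1/di = 1/f − 1/do → di = -12.23 cm (virtual image, behind mirror)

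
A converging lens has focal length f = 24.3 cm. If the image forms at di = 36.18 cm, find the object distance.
1/do = 1/f − 1/di → do = 74 cm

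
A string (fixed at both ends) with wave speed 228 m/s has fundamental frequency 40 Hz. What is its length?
L = v/(2f₁) = 2.85 m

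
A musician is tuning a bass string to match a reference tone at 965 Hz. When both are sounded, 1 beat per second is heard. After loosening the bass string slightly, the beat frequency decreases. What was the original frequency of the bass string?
966 Hz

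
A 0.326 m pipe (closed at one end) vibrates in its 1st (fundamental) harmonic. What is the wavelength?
λₙ = 4L/n = 1.304 m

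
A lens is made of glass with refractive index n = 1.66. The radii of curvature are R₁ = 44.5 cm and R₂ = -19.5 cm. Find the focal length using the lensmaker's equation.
1/f = (n − 1)(1/R₁ − 1/R₂) → f = 20.54 cm (converging lens)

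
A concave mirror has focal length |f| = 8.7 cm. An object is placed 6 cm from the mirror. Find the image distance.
f = +8.7 cm (concave); 1/di = 1/f − 1/do → di = -19.33 cm (virtual image, behind mirror)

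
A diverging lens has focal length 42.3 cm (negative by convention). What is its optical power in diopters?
P = 1/f = -2.364 D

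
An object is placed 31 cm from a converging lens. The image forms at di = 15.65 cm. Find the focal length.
1/f = 1/do + 1/di → f = 10.4 cm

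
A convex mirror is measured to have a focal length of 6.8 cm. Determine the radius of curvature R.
R = 2|f| = 13.6 cm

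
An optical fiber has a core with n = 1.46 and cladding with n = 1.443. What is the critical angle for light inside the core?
θc = arcsin(n_cladding/n_core) = 81.25°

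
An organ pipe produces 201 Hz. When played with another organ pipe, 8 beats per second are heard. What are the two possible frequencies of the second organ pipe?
f₂ = 201 ± 8 Hz → 209 Hz or 193 Hz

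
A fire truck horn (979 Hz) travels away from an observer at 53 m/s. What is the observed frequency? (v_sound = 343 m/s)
f_obs = f·v/(v + v_s) = 848 Hz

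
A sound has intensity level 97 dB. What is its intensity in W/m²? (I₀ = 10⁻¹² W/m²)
I = I₀·10^(β/10) = 5.01 × 10⁻³ W/m²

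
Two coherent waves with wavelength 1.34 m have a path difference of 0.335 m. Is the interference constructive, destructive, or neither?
neither (partial) — path difference = 0.25λ, neither a whole number of wavelengths nor an odd multiple of λ/2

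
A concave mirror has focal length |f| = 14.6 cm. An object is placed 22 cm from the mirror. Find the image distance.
f = +14.6 cm (concave); 1/di = 1/f − 1/do → di = 43.41 cm (real image, in front of mirror)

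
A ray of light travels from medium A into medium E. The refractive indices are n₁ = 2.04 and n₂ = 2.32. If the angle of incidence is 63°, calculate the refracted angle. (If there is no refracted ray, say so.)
sin θ₂ = (n₁/n₂)·sin θ₁ = 0.7835 → θ₂ = 51.58°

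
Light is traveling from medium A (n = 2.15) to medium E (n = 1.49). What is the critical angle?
θc = arcsin(n₂/n₁) = 43.87°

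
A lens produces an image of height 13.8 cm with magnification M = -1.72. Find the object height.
ho = |hi|/|M| = 8.023 cm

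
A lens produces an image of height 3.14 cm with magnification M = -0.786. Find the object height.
ho = |hi|/|M| = 3.995 cm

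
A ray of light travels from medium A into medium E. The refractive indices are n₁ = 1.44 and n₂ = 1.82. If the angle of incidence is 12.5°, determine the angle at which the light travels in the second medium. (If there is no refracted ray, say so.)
sin θ₂ = (n₁/n₂)·sin θ₁ = 0.1712 → θ₂ = 9.86°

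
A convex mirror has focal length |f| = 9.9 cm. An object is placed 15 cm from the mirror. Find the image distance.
f = −9.9 cm (convex); 1/di = 1/f − 1/do → di = -5.964 cm (virtual image, behind mirror)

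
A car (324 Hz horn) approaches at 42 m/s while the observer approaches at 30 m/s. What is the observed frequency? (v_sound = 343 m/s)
f_obs = f·(v + v_o)/(v − v_s) = 401.5 Hz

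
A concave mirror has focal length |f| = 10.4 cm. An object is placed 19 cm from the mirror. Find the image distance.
f = +10.4 cm (concave); 1/di = 1/f − 1/do → di = 22.98 cm (real image, in front of mirror)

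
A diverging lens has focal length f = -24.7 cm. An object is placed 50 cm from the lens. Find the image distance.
1/di = 1/f − 1/do → di = -16.53 cm (virtual image)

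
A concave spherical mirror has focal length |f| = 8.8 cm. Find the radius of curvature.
R = 2|f| = 17.6 cm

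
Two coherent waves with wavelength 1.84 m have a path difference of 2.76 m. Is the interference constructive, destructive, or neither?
destructive — path difference = 1.5λ, an odd multiple of λ/2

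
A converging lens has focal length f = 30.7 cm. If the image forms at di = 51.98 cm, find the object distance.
1/do = 1/f − 1/di → do = 74.99 cm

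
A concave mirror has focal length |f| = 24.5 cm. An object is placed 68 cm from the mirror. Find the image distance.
f = +24.5 cm (concave); 1/di = 1/f − 1/do → di = 38.3 cm (real image, in front of mirror)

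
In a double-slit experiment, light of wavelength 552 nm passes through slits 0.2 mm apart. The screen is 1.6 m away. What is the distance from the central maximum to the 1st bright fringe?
y = mλL/d = 4.416 mm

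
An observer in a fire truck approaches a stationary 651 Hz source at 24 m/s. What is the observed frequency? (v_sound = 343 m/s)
f_obs = f·(v + v_o)/v = 696.6 Hz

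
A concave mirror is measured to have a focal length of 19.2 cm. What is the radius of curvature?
R = 2|f| = 38.4 cm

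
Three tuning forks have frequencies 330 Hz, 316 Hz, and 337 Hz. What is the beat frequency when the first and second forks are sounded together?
14 Hz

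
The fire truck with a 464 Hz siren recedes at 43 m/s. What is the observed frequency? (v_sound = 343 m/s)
f_obs = f·v/(v + v_s) = 412.3 Hz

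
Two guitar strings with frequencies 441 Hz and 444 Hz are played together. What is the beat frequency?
3 Hz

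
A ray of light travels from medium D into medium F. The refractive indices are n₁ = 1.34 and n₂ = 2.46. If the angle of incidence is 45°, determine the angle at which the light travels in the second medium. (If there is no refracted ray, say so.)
sin θ₂ = (n₁/n₂)·sin θ₁ = 0.3852 → θ₂ = 22.65°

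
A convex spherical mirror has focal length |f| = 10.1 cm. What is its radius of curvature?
R = 2|f| = 20.2 cm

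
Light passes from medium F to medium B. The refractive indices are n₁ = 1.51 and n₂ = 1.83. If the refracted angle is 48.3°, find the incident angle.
sin θ₁ = (n₂/n₁)·sin θ₂ → θ₁ = 64.81°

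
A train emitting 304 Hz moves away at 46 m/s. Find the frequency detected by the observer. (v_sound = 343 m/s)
f_obs = f·v/(v + v_s) = 268.1 Hz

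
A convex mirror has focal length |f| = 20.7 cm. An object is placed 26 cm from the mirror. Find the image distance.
f = −20.7 cm (convex); 1/di = 1/f − 1/do → di = -11.52 cm (virtual image, behind mirror)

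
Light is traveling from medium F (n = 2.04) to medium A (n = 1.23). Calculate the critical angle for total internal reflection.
θc = arcsin(n₂/n₁) = 37.08°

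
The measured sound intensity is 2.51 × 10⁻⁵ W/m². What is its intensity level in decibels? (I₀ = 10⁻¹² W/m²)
β = 10·log₁₀(I/I₀) = 74 dB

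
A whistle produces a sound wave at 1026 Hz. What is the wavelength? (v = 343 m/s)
λ = v/f = 0.3343 m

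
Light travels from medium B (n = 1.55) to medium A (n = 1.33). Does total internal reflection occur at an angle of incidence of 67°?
θc = arcsin(n₂/n₁) = 59.1°; 67° > θc, so yes — total internal reflection.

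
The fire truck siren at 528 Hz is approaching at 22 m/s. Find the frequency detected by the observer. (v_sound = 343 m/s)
f_obs = f·v/(v − v_s) = 564.2 Hz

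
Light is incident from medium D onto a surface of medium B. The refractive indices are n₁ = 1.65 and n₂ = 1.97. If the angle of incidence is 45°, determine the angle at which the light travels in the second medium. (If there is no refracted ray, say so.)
sin θ₂ = (n₁/n₂)·sin θ₁ = 0.5922 → θ₂ = 36.32°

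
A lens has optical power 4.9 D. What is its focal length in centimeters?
f = 1/P = 20.41 cm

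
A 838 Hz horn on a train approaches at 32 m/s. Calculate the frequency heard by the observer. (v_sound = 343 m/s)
f_obs = f·v/(v − v_s) = 924.2 Hz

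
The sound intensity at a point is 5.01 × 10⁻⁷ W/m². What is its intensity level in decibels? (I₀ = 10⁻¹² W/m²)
β = 10·log₁₀(I/I₀) = 57 dB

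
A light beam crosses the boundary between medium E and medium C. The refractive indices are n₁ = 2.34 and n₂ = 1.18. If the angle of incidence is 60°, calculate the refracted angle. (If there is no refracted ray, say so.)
sin θ₂ = (n₁/n₂)·sin θ₁ = 1.717 > 1, so there is no refracted ray — the light undergoes total internal reflection.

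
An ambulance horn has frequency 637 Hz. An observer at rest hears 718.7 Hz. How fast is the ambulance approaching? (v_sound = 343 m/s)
v_s = v·(1 − f/f_obs) = 38.99 m/s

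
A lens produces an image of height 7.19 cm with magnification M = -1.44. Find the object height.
ho = |hi|/|M| = 4.993 cm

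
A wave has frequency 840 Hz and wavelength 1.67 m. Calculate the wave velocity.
v = fλ = 1403 m/s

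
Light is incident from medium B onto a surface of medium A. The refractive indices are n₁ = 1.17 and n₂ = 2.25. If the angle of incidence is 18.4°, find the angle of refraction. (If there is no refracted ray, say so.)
sin θ₂ = (n₁/n₂)·sin θ₁ = 0.1641 → θ₂ = 9.447°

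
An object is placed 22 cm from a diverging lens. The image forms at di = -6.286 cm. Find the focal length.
1/f = 1/do + 1/di → f = -8.801 cm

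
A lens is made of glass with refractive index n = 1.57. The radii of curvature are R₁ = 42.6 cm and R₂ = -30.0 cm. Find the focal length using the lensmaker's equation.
1/f = (n − 1)(1/R₁ − 1/R₂) → f = 30.88 cm (converging lens)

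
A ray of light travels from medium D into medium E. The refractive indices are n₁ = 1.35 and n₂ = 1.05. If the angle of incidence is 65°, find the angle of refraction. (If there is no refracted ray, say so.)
sin θ₂ = (n₁/n₂)·sin θ₁ = 1.165 > 1, so there is no refracted ray — the light undergoes total internal reflection.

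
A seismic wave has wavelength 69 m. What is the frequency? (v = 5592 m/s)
f = v/λ = 81.04 Hz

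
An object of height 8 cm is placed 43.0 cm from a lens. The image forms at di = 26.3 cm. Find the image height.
hi = (-di/do) × ho = -4.893 cm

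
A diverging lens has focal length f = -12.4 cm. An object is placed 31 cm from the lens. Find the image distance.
1/di = 1/f − 1/do → di = -8.857 cm (virtual image)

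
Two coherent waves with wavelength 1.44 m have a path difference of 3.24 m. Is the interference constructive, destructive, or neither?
neither (partial) — path difference = 2.25λ, neither a whole number of wavelengths nor an odd multiple of λ/2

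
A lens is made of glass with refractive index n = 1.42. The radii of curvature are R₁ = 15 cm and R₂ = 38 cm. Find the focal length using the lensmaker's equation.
1/f = (n − 1)(1/R₁ − 1/R₂) → f = 59.01 cm (converging lens)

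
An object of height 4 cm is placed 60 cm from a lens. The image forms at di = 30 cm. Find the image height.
hi = (-di/do) × ho = -2 cm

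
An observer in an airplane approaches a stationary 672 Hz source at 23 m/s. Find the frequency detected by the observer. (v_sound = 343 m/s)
f_obs = f·(v + v_o)/v = 717.1 Hz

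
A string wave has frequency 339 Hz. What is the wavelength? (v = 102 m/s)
λ = v/f = 0.3009 m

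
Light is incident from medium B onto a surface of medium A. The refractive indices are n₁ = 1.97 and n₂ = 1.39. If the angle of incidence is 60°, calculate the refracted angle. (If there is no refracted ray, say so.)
sin θ₂ = (n₁/n₂)·sin θ₁ = 1.227 > 1, so there is no refracted ray — the light undergoes total internal reflection.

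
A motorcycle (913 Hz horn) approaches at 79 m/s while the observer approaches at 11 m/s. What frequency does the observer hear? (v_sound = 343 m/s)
f_obs = f·(v + v_o)/(v − v_s) = 1224 Hz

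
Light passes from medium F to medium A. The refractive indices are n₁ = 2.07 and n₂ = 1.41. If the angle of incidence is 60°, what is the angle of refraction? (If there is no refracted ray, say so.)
sin θ₂ = (n₁/n₂)·sin θ₁ = 1.271 > 1, so there is no refracted ray — the light undergoes total internal reflection.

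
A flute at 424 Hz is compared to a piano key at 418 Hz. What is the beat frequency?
6 Hz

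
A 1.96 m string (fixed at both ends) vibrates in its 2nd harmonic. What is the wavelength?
λₙ = 2L/n = 1.96 m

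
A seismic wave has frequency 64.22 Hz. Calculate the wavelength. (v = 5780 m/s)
λ = v/f = 90 m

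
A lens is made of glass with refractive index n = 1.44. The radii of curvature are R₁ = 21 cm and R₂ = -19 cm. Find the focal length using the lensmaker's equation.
1/f = (n − 1)(1/R₁ − 1/R₂) → f = 22.67 cm (converging lens)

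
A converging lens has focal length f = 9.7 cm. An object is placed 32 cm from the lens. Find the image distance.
1/di = 1/f − 1/do → di = 13.92 cm (real image)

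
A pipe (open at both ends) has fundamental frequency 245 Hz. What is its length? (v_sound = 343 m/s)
L = v/(2f₁) = 0.7 m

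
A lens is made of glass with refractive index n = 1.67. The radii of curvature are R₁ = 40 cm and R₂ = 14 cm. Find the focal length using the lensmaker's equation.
1/f = (n − 1)(1/R₁ − 1/R₂) → f = -32.15 cm (diverging lens)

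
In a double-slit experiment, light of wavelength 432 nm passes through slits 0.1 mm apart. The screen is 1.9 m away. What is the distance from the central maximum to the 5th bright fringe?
y = mλL/d = 41.04 mm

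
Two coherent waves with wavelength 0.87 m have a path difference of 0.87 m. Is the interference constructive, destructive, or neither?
constructive — path difference = 1λ, a whole number of wavelengths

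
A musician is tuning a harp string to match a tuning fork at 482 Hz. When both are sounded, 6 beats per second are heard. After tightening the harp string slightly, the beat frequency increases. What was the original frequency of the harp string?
488 Hz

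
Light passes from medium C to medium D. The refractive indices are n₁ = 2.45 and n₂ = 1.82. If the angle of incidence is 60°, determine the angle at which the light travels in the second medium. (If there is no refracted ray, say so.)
sin θ₂ = (n₁/n₂)·sin θ₁ = 1.166 > 1, so there is no refracted ray — the light undergoes total internal reflection.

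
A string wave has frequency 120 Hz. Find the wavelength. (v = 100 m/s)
λ = v/f = 0.8333 m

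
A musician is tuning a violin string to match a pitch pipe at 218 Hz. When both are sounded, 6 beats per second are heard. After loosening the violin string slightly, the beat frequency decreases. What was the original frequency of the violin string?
224 Hz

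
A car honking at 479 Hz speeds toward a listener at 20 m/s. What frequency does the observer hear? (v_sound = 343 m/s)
f_obs = f·v/(v − v_s) = 508.7 Hz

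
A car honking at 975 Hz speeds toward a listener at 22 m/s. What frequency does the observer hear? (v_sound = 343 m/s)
f_obs = f·v/(v − v_s) = 1042 Hz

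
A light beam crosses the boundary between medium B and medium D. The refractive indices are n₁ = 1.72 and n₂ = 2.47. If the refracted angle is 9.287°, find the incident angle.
sin θ₁ = (n₂/n₁)·sin θ₂ → θ₁ = 13.4°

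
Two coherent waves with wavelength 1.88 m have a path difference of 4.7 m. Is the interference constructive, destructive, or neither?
destructive — path difference = 2.5λ, an odd multiple of λ/2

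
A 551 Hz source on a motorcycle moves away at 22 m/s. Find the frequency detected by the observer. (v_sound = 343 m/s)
f_obs = f·v/(v + v_s) = 517.8 Hz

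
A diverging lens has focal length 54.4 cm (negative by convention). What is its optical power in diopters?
P = 1/f = -1.838 D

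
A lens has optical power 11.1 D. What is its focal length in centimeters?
f = 1/P = 9.009 cm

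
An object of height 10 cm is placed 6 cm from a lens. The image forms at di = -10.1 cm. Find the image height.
hi = (-di/do) × ho = 16.83 cm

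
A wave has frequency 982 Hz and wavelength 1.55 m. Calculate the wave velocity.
v = fλ = 1522 m/s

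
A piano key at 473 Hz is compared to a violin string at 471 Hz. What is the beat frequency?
2 Hz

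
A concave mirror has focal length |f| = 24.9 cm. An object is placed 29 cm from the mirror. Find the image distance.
f = +24.9 cm (concave); 1/di = 1/f − 1/do → di = 176.1 cm (real image, in front of mirror)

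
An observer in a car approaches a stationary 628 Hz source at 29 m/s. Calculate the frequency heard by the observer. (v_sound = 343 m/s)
f_obs = f·(v + v_o)/v = 681.1 Hz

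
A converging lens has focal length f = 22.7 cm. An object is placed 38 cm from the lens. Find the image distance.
1/di = 1/f − 1/do → di = 56.38 cm (real image)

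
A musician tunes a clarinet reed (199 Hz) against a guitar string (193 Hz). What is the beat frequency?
6 Hz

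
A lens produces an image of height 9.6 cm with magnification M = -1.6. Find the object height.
ho = |hi|/|M| = 6 cm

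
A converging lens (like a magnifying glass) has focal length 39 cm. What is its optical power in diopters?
P = 1/f = 2.564 D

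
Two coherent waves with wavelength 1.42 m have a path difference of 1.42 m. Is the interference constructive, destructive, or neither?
constructive — path difference = 1λ, a whole number of wavelengths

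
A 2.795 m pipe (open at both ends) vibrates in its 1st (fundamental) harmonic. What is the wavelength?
λₙ = 2L/n = 5.59 m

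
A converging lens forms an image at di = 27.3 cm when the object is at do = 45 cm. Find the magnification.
M = −di/do = -0.6067 (inverted image)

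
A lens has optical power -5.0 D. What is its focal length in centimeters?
f = 1/P = -20 cm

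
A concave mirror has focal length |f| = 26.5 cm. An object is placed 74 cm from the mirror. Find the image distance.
f = +26.5 cm (concave); 1/di = 1/f − 1/do → di = 41.28 cm (real image, in front of mirror)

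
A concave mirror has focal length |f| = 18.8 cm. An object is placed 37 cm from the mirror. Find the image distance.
f = +18.8 cm (concave); 1/di = 1/f − 1/do → di = 38.22 cm (real image, in front of mirror)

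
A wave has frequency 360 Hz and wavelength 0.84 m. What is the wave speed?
v = fλ = 302.4 m/s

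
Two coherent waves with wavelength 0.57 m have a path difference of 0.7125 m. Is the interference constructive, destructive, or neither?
neither (partial) — path difference = 1.25λ, neither a whole number of wavelengths nor an odd multiple of λ/2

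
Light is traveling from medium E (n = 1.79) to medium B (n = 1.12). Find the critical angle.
θc = arcsin(n₂/n₁) = 38.73°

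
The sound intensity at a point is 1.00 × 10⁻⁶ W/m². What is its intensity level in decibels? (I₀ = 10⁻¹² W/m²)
β = 10·log₁₀(I/I₀) = 60 dB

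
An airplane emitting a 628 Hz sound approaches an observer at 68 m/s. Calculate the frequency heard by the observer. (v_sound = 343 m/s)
f_obs = f·v/(v − v_s) = 783.3 Hz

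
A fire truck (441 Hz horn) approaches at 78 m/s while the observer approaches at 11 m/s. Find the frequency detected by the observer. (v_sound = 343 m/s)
f_obs = f·(v + v_o)/(v − v_s) = 589.1 Hz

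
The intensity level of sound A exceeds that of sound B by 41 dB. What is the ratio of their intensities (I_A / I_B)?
I_A/I_B = 10^(Δβ/10) = 12590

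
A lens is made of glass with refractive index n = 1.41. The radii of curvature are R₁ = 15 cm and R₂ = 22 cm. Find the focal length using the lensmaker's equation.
1/f = (n − 1)(1/R₁ − 1/R₂) → f = 115 cm (converging lens)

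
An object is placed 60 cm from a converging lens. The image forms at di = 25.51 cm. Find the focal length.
1/f = 1/do + 1/di → f = 17.9 cm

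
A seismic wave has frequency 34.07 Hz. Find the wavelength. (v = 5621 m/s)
λ = v/f = 165 m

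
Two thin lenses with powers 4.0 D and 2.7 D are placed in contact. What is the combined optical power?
P_total = P₁ + P₂ = 6.7 D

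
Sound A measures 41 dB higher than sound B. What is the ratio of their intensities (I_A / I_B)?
I_A/I_B = 10^(Δβ/10) = 12590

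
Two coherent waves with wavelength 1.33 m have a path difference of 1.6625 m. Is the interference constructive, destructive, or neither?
neither (partial) — path difference = 1.25λ, neither a whole number of wavelengths nor an odd multiple of λ/2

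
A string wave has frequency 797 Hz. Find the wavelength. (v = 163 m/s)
λ = v/f = 0.2045 m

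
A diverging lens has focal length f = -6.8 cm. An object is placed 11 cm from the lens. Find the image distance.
1/di = 1/f − 1/do → di = -4.202 cm (virtual image)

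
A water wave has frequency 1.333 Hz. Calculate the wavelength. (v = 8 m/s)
λ = v/f = 6.002 m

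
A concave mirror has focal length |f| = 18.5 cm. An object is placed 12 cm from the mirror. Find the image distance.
f = +18.5 cm (concave); 1/di = 1/f − 1/do → di = -34.15 cm (virtual image, behind mirror)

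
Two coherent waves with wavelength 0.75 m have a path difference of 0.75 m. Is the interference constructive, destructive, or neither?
constructive — path difference = 1λ, a whole number of wavelengths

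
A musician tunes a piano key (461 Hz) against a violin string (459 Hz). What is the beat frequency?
2 Hz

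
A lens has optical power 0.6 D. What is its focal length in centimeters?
f = 1/P = 166.7 cm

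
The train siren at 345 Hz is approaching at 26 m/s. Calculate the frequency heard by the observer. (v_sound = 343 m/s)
f_obs = f·v/(v − v_s) = 373.3 Hz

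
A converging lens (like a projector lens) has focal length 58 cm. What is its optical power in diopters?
P = 1/f = 1.724 D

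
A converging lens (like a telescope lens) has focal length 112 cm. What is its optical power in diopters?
P = 1/f = 0.8929 D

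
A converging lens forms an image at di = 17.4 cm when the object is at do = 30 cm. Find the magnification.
M = −di/do = -0.58 (inverted image)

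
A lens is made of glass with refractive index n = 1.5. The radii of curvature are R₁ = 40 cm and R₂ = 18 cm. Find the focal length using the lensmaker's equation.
1/f = (n − 1)(1/R₁ − 1/R₂) → f = -65.45 cm (diverging lens)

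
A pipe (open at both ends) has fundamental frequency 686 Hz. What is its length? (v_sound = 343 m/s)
L = v/(2f₁) = 0.25 m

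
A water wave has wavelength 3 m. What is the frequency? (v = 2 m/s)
f = v/λ = 0.6667 Hz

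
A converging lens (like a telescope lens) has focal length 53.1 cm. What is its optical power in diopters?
P = 1/f = 1.883 D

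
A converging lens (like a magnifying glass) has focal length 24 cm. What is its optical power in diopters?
P = 1/f = 4.167 D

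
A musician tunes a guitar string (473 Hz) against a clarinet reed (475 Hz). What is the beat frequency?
2 Hz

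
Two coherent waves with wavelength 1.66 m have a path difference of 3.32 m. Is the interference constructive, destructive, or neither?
constructive — path difference = 2λ, a whole number of wavelengths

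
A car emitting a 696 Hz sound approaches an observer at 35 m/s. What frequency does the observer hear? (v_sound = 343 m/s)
f_obs = f·v/(v − v_s) = 775.1 Hz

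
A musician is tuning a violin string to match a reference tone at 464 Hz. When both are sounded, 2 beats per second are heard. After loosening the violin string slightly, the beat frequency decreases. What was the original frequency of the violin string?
466 Hz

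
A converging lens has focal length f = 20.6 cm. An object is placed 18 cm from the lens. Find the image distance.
1/di = 1/f − 1/do → di = -142.6 cm (virtual image)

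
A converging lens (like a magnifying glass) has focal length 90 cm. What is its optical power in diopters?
P = 1/f = 1.111 D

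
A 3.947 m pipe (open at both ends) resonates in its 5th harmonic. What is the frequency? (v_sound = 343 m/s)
fₙ = nv/(2L) = 217.3 Hz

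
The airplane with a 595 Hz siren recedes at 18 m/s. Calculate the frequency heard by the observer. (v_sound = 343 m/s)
f_obs = f·v/(v + v_s) = 565.3 Hz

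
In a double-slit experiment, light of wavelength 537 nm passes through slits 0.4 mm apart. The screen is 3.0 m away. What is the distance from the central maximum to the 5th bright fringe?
y = mλL/d = 20.14 mm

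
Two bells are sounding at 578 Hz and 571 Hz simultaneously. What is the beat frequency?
7 Hz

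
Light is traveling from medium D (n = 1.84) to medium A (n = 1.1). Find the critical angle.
θc = arcsin(n₂/n₁) = 36.71°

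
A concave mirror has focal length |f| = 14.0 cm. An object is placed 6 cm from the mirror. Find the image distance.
f = +14.0 cm (concave); 1/di = 1/f − 1/do → di = -10.5 cm (virtual image, behind mirror)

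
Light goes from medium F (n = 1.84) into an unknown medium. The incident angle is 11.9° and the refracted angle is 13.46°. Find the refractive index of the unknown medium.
n₂ = n₁·sin θ₁ / sin θ₂ = 1.63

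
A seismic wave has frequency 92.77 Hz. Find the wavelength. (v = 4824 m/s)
λ = v/f = 52 m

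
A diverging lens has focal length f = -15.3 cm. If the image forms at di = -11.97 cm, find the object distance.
1/do = 1/f − 1/di → do = 55 cm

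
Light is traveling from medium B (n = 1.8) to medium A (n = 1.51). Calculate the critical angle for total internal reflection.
θc = arcsin(n₂/n₁) = 57.02°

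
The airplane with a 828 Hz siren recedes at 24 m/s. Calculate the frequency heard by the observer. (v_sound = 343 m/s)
f_obs = f·v/(v + v_s) = 773.9 Hz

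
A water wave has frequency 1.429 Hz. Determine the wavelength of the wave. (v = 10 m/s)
λ = v/f = 6.998 m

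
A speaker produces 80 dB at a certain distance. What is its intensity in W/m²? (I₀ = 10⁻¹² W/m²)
I = I₀·10^(β/10) = 1.00 × 10⁻⁴ W/m²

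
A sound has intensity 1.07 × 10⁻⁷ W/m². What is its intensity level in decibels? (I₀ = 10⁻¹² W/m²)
β = 10·log₁₀(I/I₀) = 50.29 dB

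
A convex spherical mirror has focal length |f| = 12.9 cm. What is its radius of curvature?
R = 2|f| = 25.8 cm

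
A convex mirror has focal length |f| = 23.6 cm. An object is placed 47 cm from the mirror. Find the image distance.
f = −23.6 cm (convex); 1/di = 1/f − 1/do → di = -15.71 cm (virtual image, behind mirror)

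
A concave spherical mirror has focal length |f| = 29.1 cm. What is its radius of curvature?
R = 2|f| = 58.2 cm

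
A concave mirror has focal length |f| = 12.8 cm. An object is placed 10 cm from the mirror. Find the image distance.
f = +12.8 cm (concave); 1/di = 1/f − 1/do → di = -45.71 cm (virtual image, behind mirror)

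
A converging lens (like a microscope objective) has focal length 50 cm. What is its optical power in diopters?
P = 1/f = 2 D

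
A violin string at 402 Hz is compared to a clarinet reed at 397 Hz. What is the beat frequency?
5 Hz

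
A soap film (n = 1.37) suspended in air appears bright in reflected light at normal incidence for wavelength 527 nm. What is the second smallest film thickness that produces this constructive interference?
2nt = (m − ½)λ with m = 2 → t = (m − ½)λ/(2n) = 288.5 nm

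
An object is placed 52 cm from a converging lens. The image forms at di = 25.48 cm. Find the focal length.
1/f = 1/do + 1/di → f = 17.1 cm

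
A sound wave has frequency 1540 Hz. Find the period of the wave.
T = 1/f = 6.494 × 10⁻⁴ s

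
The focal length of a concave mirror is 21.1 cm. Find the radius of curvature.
R = 2|f| = 42.2 cm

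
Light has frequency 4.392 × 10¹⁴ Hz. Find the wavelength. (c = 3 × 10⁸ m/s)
λ = c/f = 683.1 nm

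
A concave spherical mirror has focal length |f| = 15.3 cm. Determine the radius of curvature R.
R = 2|f| = 30.6 cm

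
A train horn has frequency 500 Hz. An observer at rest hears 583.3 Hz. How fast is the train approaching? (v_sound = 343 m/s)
v_s = v·(1 − f/f_obs) = 48.98 m/s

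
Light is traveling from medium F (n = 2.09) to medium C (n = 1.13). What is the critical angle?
θc = arcsin(n₂/n₁) = 32.73°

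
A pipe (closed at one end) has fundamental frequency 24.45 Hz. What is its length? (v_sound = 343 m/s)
L = v/(4f₁) = 3.507 m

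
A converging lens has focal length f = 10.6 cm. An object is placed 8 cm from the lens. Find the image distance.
1/di = 1/f − 1/do → di = -32.62 cm (virtual image)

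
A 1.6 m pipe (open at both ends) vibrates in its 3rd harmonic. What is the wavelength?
λₙ = 2L/n = 1.067 m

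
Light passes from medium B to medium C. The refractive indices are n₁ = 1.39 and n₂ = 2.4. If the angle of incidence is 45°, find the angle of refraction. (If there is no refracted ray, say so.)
sin θ₂ = (n₁/n₂)·sin θ₁ = 0.4095 → θ₂ = 24.18°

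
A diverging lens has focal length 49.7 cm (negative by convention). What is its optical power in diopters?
P = 1/f = -2.012 D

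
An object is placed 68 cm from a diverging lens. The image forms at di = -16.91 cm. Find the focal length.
1/f = 1/do + 1/di → f = -22.51 cm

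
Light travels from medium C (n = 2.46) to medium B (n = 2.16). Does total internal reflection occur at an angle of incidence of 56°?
θc = arcsin(n₂/n₁) = 61.41°; 56° < θc, so no — the ray refracts.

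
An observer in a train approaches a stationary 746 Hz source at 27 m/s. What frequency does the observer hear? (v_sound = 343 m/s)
f_obs = f·(v + v_o)/v = 804.7 Hz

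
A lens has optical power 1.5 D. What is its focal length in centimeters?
f = 1/P = 66.67 cm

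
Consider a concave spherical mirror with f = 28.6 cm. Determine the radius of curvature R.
R = 2|f| = 57.2 cm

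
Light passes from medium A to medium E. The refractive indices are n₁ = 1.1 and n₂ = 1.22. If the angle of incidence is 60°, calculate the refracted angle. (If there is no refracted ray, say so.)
sin θ₂ = (n₁/n₂)·sin θ₁ = 0.7808 → θ₂ = 51.34°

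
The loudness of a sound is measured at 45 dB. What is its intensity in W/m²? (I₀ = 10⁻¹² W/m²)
I = I₀·10^(β/10) = 3.16 × 10⁻⁸ W/m²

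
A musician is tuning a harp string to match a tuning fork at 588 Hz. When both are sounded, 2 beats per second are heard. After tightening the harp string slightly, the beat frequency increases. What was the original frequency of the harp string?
590 Hz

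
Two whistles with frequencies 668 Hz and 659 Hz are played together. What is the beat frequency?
9 Hz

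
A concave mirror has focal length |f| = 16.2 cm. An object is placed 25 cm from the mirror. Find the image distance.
f = +16.2 cm (concave); 1/di = 1/f − 1/do → di = 46.02 cm (real image, in front of mirror)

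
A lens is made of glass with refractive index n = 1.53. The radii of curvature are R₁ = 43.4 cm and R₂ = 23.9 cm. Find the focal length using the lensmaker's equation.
1/f = (n − 1)(1/R₁ − 1/R₂) → f = -100.4 cm (diverging lens)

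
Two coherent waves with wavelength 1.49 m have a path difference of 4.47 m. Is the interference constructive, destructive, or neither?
constructive — path difference = 3λ, a whole number of wavelengths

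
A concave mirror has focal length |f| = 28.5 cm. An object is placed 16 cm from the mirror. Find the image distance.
f = +28.5 cm (concave); 1/di = 1/f − 1/do → di = -36.48 cm (virtual image, behind mirror)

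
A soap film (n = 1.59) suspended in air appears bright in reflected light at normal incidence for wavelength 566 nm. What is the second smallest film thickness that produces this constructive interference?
2nt = (m − ½)λ with m = 2 → t = (m − ½)λ/(2n) = 267 nm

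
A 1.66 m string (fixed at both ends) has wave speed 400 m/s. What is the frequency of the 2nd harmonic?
fₙ = nv/(2L) = 241 Hz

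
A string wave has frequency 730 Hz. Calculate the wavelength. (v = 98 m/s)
λ = v/f = 0.1342 m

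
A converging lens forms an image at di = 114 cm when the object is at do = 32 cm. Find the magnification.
M = −di/do = -3.562 (inverted image)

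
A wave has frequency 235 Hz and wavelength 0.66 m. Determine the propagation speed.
v = fλ = 155.1 m/s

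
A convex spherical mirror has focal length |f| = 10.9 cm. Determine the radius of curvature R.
R = 2|f| = 21.8 cm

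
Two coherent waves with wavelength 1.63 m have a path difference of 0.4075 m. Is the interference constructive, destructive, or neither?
neither (partial) — path difference = 0.25λ, neither a whole number of wavelengths nor an odd multiple of λ/2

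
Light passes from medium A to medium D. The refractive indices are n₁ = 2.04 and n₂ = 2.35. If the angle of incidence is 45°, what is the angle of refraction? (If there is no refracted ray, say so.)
sin θ₂ = (n₁/n₂)·sin θ₁ = 0.6138 → θ₂ = 37.87°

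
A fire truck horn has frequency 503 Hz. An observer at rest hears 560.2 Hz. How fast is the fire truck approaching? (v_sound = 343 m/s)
v_s = v·(1 − f/f_obs) = 35.02 m/s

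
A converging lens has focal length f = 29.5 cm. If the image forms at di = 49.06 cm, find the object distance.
1/do = 1/f − 1/di → do = 73.99 cm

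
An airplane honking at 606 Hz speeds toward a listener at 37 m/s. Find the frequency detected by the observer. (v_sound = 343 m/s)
f_obs = f·v/(v − v_s) = 679.3 Hz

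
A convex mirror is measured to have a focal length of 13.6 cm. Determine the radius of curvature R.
R = 2|f| = 27.2 cm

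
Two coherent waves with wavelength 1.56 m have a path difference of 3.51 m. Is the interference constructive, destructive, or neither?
neither (partial) — path difference = 2.25λ, neither a whole number of wavelengths nor an odd multiple of λ/2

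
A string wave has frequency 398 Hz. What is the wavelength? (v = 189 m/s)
λ = v/f = 0.4749 m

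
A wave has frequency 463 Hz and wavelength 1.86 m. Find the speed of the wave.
v = fλ = 861.2 m/s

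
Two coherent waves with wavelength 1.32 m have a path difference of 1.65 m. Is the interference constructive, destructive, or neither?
neither (partial) — path difference = 1.25λ, neither a whole number of wavelengths nor an odd multiple of λ/2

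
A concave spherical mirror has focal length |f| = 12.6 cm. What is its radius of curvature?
R = 2|f| = 25.2 cm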